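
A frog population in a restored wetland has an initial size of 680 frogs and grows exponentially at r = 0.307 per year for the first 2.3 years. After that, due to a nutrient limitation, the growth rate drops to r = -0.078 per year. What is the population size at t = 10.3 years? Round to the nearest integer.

738 frogs

Phase 1: N(2.3) = 680·e^(0.307×2.3) = 680·e^0.7061 = 1377.73.
Phase 2 runs for 10.3 − 2.3 = 8 years at r = -0.078.
N(10.3) = 1377.73·e^(-0.078×8) = 1377.73·e^-0.624 = 738.184.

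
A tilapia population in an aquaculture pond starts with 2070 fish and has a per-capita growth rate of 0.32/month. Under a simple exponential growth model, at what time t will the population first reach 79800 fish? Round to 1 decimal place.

Set N₀·e^(rt) = 79800: e^(0.32·t) = 79800/2070 = 38.551.
0.32·t = ln(38.551) = 3.652, so t = 3.652/0.32 = 11.412.

11.4 months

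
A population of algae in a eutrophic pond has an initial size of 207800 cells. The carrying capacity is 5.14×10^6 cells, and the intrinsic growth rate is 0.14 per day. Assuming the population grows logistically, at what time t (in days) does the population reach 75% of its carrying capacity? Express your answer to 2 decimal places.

30.47 days

A = (K − N₀)/N₀ = (5.14×10^6 − 207800)/207800 = 23.735.
Solve 5.14×10^6/(1 + 23.735·e^(−0.14t)) = 3.855×10^6: 1 + 23.735·e^(−0.14t) = 1.3333, so e^(−0.14t) = 0.0140438.
−0.14·t = ln(0.0140438) = -4.2656, so t = 4.2656/0.14 = 30.468.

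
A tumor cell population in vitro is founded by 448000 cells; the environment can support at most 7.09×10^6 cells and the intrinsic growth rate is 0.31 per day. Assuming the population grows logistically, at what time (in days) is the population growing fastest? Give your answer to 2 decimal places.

8.70 days

Logistic growth is fastest at N = K/2 = 3.545×10^6.
A = (K − N₀)/N₀ = 14.826. Set K/(1 + A·e^(−rt)) = K/2 → A·e^(−rt) = 1.
e^(−0.31t) = 1/14.826 = 0.0674496, so t = ln(14.826)/0.31 = 2.6964/0.31 = 8.698.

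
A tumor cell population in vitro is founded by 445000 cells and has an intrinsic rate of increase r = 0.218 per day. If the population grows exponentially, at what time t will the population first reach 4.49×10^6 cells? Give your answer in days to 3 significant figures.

10.6 days

Set N₀·e^(rt) = 4.49×10^6: e^(0.218·t) = 4.49×10^6/445000 = 10.09.
0.218·t = ln(10.09) = 2.3115, so t = 2.3115/0.218 = 10.603.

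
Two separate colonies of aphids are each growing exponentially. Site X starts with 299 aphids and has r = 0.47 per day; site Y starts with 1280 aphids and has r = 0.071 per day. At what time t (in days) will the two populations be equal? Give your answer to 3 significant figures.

Set 299·e^(0.47t) = 1280·e^(0.071t).
e^((0.47 − 0.071)t) = 1280/299 → e^(0.399·t) = 4.2809.
0.399·t = ln(4.2809) = 1.4542, so t = 1.4542/0.399 = 3.6445.

3.64 days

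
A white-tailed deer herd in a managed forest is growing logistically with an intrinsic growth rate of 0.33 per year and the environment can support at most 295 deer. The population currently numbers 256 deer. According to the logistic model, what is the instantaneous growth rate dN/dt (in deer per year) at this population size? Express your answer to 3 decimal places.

dN/dt = rN(1 − N/K) = 0.33 × 256 × (1 − 256/295).
1 − 256/295 = 0.1322; dN/dt = 0.33 × 256 × 0.1322 = 11.169.

11.169 deer per year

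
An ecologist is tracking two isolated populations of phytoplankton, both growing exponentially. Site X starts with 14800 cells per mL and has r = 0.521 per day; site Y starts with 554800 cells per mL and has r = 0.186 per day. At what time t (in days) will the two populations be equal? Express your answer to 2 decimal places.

10.82 days

Set 14800·e^(0.521t) = 554800·e^(0.186t).
e^((0.521 − 0.186)t) = 554800/14800 → e^(0.335·t) = 37.486.
0.335·t = ln(37.486) = 3.624, so t = 3.624/0.335 = 10.818.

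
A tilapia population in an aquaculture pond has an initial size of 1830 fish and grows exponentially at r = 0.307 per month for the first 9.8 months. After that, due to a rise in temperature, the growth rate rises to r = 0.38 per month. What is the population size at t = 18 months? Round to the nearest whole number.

836240 fish

Phase 1: N(9.8) = 1830·e^(0.307×9.8) = 1830·e^3.009 = 37074.
Phase 2 runs for 18 − 9.8 = 8.2 months at r = 0.38.
N(18) = 37074·e^(0.38×8.2) = 37074·e^3.116 = 836240.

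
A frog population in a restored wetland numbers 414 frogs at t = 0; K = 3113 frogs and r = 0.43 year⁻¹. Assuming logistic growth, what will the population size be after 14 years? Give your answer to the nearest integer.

A = (K − N₀)/N₀ = (3113 − 414)/414 = 6.5193.
N(t) = K/(1 + A·e^(−rt)) = 3113/(1 + 6.5193×e^(−0.43×14)).
e^(−6.02) = 0.0024297; denominator = 1 + 6.5193×0.0024297 = 1.0158.
N = 3113/1.0158 = 3064.46.

3064 frogs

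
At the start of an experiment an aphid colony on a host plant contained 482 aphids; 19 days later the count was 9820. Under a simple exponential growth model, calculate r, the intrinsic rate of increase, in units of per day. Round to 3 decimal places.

0.159 per day

From N(t) = N₀·e^(rt): e^(r·19) = 9820/482 = 20.373.
r·19 = ln(20.373) = 3.0142, so r = 3.0142/19 = 0.15864.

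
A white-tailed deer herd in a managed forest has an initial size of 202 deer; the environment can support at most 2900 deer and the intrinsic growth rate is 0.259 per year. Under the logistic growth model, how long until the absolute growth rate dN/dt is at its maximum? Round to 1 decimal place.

10.0 years

Logistic growth is fastest at N = K/2 = 1450.
A = (K − N₀)/N₀ = 13.356. Set K/(1 + A·e^(−rt)) = K/2 → A·e^(−rt) = 1.
e^(−0.259t) = 1/13.356 = 0.0748703, so t = ln(13.356)/0.259 = 2.592/0.259 = 10.008.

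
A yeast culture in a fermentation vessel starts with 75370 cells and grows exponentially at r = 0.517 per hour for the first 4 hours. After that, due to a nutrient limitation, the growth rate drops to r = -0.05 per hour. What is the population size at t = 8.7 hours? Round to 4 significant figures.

Phase 1: N(4) = 75370·e^(0.517×4) = 75370·e^2.068 = 596101.
Phase 2 runs for 8.7 − 4 = 4.7 hours at r = -0.05.
N(8.7) = 596101·e^(-0.05×4.7) = 596101·e^-0.235 = 471260.

471300 cells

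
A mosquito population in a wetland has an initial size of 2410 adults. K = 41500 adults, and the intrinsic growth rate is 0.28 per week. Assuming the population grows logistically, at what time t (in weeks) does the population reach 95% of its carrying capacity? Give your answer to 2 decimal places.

20.47 weeks

A = (K − N₀)/N₀ = (41500 − 2410)/2410 = 16.22.
Solve 41500/(1 + 16.22·e^(−0.28t)) = 39425: 1 + 16.22·e^(−0.28t) = 1.0526, so e^(−0.28t) = 0.00324487.
−0.28·t = ln(0.00324487) = -5.7307, so t = 5.7307/0.28 = 20.467.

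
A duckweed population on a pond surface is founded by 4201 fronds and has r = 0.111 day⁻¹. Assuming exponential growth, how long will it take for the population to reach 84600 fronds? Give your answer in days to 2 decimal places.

27.05 days

Set N₀·e^(rt) = 84600: e^(0.111·t) = 84600/4201 = 20.138.
0.111·t = ln(20.138) = 3.0026, so t = 3.0026/0.111 = 27.051.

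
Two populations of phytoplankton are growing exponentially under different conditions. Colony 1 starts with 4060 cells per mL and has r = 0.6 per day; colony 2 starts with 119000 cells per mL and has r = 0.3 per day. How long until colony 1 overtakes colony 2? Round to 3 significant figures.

Set 4060·e^(0.6t) = 119000·e^(0.3t).
e^((0.6 − 0.3)t) = 119000/4060 → e^(0.3·t) = 29.31.
0.3·t = ln(29.31) = 3.3779, so t = 3.3779/0.3 = 11.26.

11.3 days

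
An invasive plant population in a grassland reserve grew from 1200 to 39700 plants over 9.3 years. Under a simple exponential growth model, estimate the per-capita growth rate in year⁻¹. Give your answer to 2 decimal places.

From N(t) = N₀·e^(rt): e^(r·9.3) = 39700/1200 = 33.083.
r·9.3 = ln(33.083) = 3.499, so r = 3.499/9.3 = 0.37624.

0.38 per year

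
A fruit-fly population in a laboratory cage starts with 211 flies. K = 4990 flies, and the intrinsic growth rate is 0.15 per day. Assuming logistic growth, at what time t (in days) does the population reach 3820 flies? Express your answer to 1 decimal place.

28.7 days

A = (K − N₀)/N₀ = (4990 − 211)/211 = 22.649.
Solve 4990/(1 + 22.649·e^(−0.15t)) = 3820: 1 + 22.649·e^(−0.15t) = 1.3063, so e^(−0.15t) = 0.0135228.
−0.15·t = ln(0.0135228) = -4.3034, so t = 4.3034/0.15 = 28.689.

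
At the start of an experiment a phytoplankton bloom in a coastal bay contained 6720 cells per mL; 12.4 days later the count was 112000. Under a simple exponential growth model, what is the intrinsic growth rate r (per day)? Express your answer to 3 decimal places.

0.227 per day

From N(t) = N₀·e^(rt): e^(r·12.4) = 112000/6720 = 16.667.
r·12.4 = ln(16.667) = 2.8134, so r = 2.8134/12.4 = 0.22689.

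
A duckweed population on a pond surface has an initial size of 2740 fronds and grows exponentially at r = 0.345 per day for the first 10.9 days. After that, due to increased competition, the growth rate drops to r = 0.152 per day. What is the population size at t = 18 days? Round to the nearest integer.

346422 fronds

Phase 1: N(10.9) = 2740·e^(0.345×10.9) = 2740·e^3.76 = 117738.
Phase 2 runs for 18 − 10.9 = 7.1 days at r = 0.152.
N(18) = 117738·e^(0.152×7.1) = 117738·e^1.079 = 346422.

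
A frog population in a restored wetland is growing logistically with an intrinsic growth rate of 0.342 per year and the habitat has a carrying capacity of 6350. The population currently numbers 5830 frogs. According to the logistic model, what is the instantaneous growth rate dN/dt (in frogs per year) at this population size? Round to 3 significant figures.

163 frogs per year

dN/dt = rN(1 − N/K) = 0.342 × 5830 × (1 − 5830/6350).
1 − 5830/6350 = 0.08189; dN/dt = 0.342 × 5830 × 0.08189 = 163.28.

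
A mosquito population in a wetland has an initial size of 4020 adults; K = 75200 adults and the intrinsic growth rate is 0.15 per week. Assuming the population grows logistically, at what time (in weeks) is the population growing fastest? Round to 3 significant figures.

19.2 weeks

Logistic growth is fastest at N = K/2 = 37600.
A = (K − N₀)/N₀ = 17.706. Set K/(1 + A·e^(−rt)) = K/2 → A·e^(−rt) = 1.
e^(−0.15t) = 1/17.706 = 0.0564765, so t = ln(17.706)/0.15 = 2.8739/0.15 = 19.16.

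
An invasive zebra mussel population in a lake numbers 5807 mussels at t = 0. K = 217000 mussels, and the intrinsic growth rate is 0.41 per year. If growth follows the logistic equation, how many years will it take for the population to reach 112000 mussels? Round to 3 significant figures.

A = (K − N₀)/N₀ = (217000 − 5807)/5807 = 36.369.
Solve 217000/(1 + 36.369·e^(−0.41t)) = 112000: 1 + 36.369·e^(−0.41t) = 1.9375, so e^(−0.41t) = 0.0257777.
−0.41·t = ln(0.0257777) = -3.6582, so t = 3.6582/0.41 = 8.9226.

8.92 years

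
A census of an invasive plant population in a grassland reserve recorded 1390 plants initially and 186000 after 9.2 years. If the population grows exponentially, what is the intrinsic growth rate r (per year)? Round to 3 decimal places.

From N(t) = N₀·e^(rt): e^(r·9.2) = 186000/1390 = 133.81.
r·9.2 = ln(133.81) = 4.8964, so r = 4.8964/9.2 = 0.53222.

0.532 per year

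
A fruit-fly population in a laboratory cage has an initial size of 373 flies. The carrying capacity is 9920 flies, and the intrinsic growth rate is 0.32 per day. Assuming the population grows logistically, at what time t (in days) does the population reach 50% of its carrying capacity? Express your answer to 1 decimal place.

A = (K − N₀)/N₀ = (9920 − 373)/373 = 25.595.
Solve 9920/(1 + 25.595·e^(−0.32t)) = 4960: 1 + 25.595·e^(−0.32t) = 2, so e^(−0.32t) = 0.0390699.
−0.32·t = ln(0.0390699) = -3.2424, so t = 3.2424/0.32 = 10.133.

10.1 days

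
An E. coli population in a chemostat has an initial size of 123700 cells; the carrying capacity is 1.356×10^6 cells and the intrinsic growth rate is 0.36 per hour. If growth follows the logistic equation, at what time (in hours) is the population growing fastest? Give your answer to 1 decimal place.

6.4 hours

Logistic growth is fastest at N = K/2 = 678000.
A = (K − N₀)/N₀ = 9.962. Set K/(1 + A·e^(−rt)) = K/2 → A·e^(−rt) = 1.
e^(−0.36t) = 1/9.962 = 0.100381, so t = ln(9.962)/0.36 = 2.2988/0.36 = 6.3855.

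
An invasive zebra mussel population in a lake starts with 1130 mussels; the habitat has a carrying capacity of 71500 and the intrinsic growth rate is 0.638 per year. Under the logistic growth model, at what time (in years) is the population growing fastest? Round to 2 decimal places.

Logistic growth is fastest at N = K/2 = 35750.
A = (K − N₀)/N₀ = 62.274. Set K/(1 + A·e^(−rt)) = K/2 → A·e^(−rt) = 1.
e^(−0.638t) = 1/62.274 = 0.016058, so t = ln(62.274)/0.638 = 4.1315/0.638 = 6.4758.

6.48 years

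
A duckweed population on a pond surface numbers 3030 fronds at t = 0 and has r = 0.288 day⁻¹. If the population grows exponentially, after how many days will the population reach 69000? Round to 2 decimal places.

Set N₀·e^(rt) = 69000: e^(0.288·t) = 69000/3030 = 22.772.
0.288·t = ln(22.772) = 3.1255, so t = 3.1255/0.288 = 10.853.

10.85 days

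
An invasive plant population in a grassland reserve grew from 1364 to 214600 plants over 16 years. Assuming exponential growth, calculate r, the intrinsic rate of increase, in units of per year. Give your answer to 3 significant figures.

0.316 per year

From N(t) = N₀·e^(rt): e^(r·16) = 214600/1364 = 157.33.
r·16 = ln(157.33) = 5.0584, so r = 5.0584/16 = 0.31615.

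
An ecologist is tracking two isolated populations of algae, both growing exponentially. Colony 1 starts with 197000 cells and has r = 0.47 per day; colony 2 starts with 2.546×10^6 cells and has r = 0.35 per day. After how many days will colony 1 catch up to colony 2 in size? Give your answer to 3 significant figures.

21.3 days

Set 197000·e^(0.47t) = 2.546×10^6·e^(0.35t).
e^((0.47 − 0.35)t) = 2.546×10^6/197000 → e^(0.12·t) = 12.924.
0.12·t = ln(12.924) = 2.5591, so t = 2.5591/0.12 = 21.326.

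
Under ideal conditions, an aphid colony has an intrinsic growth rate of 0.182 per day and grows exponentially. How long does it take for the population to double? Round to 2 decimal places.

Doubling time t_d = ln(2)/r = 0.6931/0.182 = 3.8085.

3.81 days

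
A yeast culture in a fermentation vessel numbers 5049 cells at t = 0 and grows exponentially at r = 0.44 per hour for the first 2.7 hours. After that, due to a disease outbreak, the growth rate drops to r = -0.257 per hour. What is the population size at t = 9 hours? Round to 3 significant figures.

Phase 1: N(2.7) = 5049·e^(0.44×2.7) = 5049·e^1.188 = 16563.3.
Phase 2 runs for 9 − 2.7 = 6.3 hours at r = -0.257.
N(9) = 16563.3·e^(-0.257×6.3) = 16563.3·e^-1.619 = 3280.81.

3280 cells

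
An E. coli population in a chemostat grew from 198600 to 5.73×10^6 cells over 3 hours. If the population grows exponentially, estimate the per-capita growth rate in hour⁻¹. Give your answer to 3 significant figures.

From N(t) = N₀·e^(rt): e^(r·3) = 5.73×10^6/198600 = 28.852.
r·3 = ln(28.852) = 3.3622, so r = 3.3622/3 = 1.1207.

1.12 per hour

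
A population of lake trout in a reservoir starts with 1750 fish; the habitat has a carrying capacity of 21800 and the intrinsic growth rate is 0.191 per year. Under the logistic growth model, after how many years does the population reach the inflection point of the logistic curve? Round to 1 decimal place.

12.8 years

Logistic growth is fastest at N = K/2 = 10900.
A = (K − N₀)/N₀ = 11.457. Set K/(1 + A·e^(−rt)) = K/2 → A·e^(−rt) = 1.
e^(−0.191t) = 1/11.457 = 0.0872818, so t = ln(11.457)/0.191 = 2.4386/0.191 = 12.768.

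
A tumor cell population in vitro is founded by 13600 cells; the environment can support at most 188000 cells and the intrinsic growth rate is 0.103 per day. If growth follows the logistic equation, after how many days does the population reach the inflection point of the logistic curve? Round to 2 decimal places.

24.77 days

Logistic growth is fastest at N = K/2 = 94000.
A = (K − N₀)/N₀ = 12.824. Set K/(1 + A·e^(−rt)) = K/2 → A·e^(−rt) = 1.
e^(−0.103t) = 1/12.824 = 0.0779817, so t = ln(12.824)/0.103 = 2.5513/0.103 = 24.77.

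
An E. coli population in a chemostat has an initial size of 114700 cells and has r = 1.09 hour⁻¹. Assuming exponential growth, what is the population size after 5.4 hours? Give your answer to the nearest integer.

41287705 cells

N(t) = N₀·e^(rt) = 114700 × e^(1.09×5.4) = 114700 × e^5.886.
e^5.886 ≈ 359.96, so N ≈ 114700 × 359.96 = 4.12877×10^7.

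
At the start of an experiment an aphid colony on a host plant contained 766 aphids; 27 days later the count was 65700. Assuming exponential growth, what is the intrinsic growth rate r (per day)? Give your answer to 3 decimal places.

0.165 per day

From N(t) = N₀·e^(rt): e^(r·27) = 65700/766 = 85.77.
r·27 = ln(85.77) = 4.4517, so r = 4.4517/27 = 0.16488.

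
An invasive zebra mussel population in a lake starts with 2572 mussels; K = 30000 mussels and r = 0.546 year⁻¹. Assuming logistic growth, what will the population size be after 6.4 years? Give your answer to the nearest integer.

22661 mussels

A = (K − N₀)/N₀ = (30000 − 2572)/2572 = 10.664.
N(t) = K/(1 + A·e^(−rt)) = 30000/(1 + 10.664×e^(−0.546×6.4)).
e^(−3.494) = 0.030367; denominator = 1 + 10.664×0.030367 = 1.3238.
N = 30000/1.3238 = 22661.4.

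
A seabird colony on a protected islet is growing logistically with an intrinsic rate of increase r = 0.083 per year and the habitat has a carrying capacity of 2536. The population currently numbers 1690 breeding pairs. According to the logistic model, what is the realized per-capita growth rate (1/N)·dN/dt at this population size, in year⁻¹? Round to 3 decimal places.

(1/N)·dN/dt = r(1 − N/K) = 0.083 × (1 − 1690/2536).
= 0.083 × 0.3336 = 0.027688.

0.028 per year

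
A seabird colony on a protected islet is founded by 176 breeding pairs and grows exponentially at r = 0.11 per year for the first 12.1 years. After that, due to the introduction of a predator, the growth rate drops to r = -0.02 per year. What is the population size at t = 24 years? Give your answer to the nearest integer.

525 breeding pairs

Phase 1: N(12.1) = 176·e^(0.11×12.1) = 176·e^1.331 = 666.129.
Phase 2 runs for 24 − 12.1 = 11.9 years at r = -0.02.
N(24) = 666.129·e^(-0.02×11.9) = 666.129·e^-0.238 = 525.045.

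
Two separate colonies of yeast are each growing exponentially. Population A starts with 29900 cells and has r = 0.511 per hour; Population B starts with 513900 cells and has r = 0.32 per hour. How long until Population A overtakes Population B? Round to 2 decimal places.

Set 29900·e^(0.511t) = 513900·e^(0.32t).
e^((0.511 − 0.32)t) = 513900/29900 → e^(0.191·t) = 17.187.
0.191·t = ln(17.187) = 2.8442, so t = 2.8442/0.191 = 14.891.

14.89 hours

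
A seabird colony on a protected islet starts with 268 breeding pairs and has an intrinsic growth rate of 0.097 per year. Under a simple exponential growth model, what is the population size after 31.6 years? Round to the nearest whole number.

5746 breeding pairs

N(t) = N₀·e^(rt) = 268 × e^(0.097×31.6) = 268 × e^3.065.
e^3.065 ≈ 21.439, so N ≈ 268 × 21.439 = 5745.58.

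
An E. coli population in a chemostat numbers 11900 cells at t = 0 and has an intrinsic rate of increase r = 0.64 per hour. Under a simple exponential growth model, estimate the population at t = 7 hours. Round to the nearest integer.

N(t) = N₀·e^(rt) = 11900 × e^(0.64×7) = 11900 × e^4.48.
e^4.48 ≈ 88.235, so N ≈ 11900 × 88.235 = 1.049993×10^6.

1049993 cells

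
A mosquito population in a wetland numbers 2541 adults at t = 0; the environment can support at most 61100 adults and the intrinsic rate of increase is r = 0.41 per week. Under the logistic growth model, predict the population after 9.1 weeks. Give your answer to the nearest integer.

A = (K − N₀)/N₀ = (61100 − 2541)/2541 = 23.046.
N(t) = K/(1 + A·e^(−rt)) = 61100/(1 + 23.046×e^(−0.41×9.1)).
e^(−3.731) = 0.023969; denominator = 1 + 23.046×0.023969 = 1.5524.
N = 61100/1.5524 = 39359.

39359 adults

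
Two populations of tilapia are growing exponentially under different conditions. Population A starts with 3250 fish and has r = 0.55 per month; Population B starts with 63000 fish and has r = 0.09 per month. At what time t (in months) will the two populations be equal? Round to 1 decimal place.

6.4 months

Set 3250·e^(0.55t) = 63000·e^(0.09t).
e^((0.55 − 0.09)t) = 63000/3250 → e^(0.46·t) = 19.385.
0.46·t = ln(19.385) = 2.9645, so t = 2.9645/0.46 = 6.4445.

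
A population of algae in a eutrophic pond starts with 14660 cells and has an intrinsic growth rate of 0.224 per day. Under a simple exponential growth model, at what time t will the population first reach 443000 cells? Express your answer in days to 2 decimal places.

15.22 days

Set N₀·e^(rt) = 443000: e^(0.224·t) = 443000/14660 = 30.218.
0.224·t = ln(30.218) = 3.4084, so t = 3.4084/0.224 = 15.216.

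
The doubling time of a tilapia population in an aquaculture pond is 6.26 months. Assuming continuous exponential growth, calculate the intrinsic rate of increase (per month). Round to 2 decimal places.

r = ln(2)/t_d = 0.6931/6.26 = 0.11073.

0.11 per month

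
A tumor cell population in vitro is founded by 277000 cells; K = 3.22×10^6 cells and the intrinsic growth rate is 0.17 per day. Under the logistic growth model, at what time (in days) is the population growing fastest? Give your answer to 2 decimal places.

Logistic growth is fastest at N = K/2 = 1.61×10^6.
A = (K − N₀)/N₀ = 10.625. Set K/(1 + A·e^(−rt)) = K/2 → A·e^(−rt) = 1.
e^(−0.17t) = 1/10.625 = 0.0941216, so t = ln(10.625)/0.17 = 2.3632/0.17 = 13.901.

13.90 days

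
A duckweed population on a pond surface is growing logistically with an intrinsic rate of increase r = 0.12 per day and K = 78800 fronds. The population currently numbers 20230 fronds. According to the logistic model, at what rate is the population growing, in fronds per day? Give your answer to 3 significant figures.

1800 fronds per day

dN/dt = rN(1 − N/K) = 0.12 × 20230 × (1 − 20230/78800).
1 − 20230/78800 = 0.74327; dN/dt = 0.12 × 20230 × 0.74327 = 1804.4.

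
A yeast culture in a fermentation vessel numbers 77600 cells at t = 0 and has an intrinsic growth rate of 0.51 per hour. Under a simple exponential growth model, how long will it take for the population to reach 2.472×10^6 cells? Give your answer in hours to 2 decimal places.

6.79 hours

Set N₀·e^(rt) = 2.472×10^6: e^(0.51·t) = 2.472×10^6/77600 = 31.856.
0.51·t = ln(31.856) = 3.4612, so t = 3.4612/0.51 = 6.7867.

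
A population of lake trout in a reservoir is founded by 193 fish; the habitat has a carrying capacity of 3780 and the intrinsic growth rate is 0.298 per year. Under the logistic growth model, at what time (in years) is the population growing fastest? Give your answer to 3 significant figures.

Logistic growth is fastest at N = K/2 = 1890.
A = (K − N₀)/N₀ = 18.585. Set K/(1 + A·e^(−rt)) = K/2 → A·e^(−rt) = 1.
e^(−0.298t) = 1/18.585 = 0.0538054, so t = ln(18.585)/0.298 = 2.9224/0.298 = 9.8066.

9.81 years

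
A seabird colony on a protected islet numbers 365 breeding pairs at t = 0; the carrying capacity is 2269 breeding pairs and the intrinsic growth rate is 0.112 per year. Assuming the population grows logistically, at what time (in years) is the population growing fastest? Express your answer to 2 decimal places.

Logistic growth is fastest at N = K/2 = 1134.5.
A = (K − N₀)/N₀ = 5.2164. Set K/(1 + A·e^(−rt)) = K/2 → A·e^(−rt) = 1.
e^(−0.112t) = 1/5.2164 = 0.191702, so t = ln(5.2164)/0.112 = 1.6518/0.112 = 14.748.

14.75 years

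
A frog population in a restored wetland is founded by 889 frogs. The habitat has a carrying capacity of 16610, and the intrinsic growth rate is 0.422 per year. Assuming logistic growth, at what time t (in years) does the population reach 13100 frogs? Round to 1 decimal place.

9.9 years

A = (K − N₀)/N₀ = (16610 − 889)/889 = 17.684.
Solve 16610/(1 + 17.684·e^(−0.422t)) = 13100: 1 + 17.684·e^(−0.422t) = 1.2679, so e^(−0.422t) = 0.0151516.
−0.422·t = ln(0.0151516) = -4.1897, so t = 4.1897/0.422 = 9.9281.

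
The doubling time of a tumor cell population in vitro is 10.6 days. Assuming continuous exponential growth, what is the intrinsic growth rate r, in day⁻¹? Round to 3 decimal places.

0.065 per day

r = ln(2)/t_d = 0.6931/10.6 = 0.065391.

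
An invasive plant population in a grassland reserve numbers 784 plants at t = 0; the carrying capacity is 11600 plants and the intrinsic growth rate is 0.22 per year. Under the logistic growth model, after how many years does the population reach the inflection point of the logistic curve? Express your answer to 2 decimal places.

11.93 years

Logistic growth is fastest at N = K/2 = 5800.
A = (K − N₀)/N₀ = 13.796. Set K/(1 + A·e^(−rt)) = K/2 → A·e^(−rt) = 1.
e^(−0.22t) = 1/13.796 = 0.0724852, so t = ln(13.796)/0.22 = 2.6244/0.22 = 11.929.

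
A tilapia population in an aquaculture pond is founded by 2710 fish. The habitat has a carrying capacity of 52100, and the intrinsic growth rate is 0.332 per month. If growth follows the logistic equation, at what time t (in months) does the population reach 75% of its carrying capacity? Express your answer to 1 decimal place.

A = (K − N₀)/N₀ = (52100 − 2710)/2710 = 18.225.
Solve 52100/(1 + 18.225·e^(−0.332t)) = 39075: 1 + 18.225·e^(−0.332t) = 1.3333, so e^(−0.332t) = 0.0182898.
−0.332·t = ln(0.0182898) = -4.0014, so t = 4.0014/0.332 = 12.052.

12.1 months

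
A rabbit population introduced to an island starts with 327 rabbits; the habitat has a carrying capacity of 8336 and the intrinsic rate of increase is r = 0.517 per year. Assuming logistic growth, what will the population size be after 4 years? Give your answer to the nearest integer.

A = (K − N₀)/N₀ = (8336 − 327)/327 = 24.492.
N(t) = K/(1 + A·e^(−rt)) = 8336/(1 + 24.492×e^(−0.517×4)).
e^(−2.068) = 0.12644; denominator = 1 + 24.492×0.12644 = 4.0968.
N = 8336/4.0968 = 2034.77.

2035 rabbits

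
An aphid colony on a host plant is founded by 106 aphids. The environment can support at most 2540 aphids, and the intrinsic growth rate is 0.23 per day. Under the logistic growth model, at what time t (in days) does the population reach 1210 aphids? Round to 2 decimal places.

A = (K − N₀)/N₀ = (2540 − 106)/106 = 22.962.
Solve 2540/(1 + 22.962·e^(−0.23t)) = 1210: 1 + 22.962·e^(−0.23t) = 2.0992, so e^(−0.23t) = 0.0478687.
−0.23·t = ln(0.0478687) = -3.0393, so t = 3.0393/0.23 = 13.214.

13.21 days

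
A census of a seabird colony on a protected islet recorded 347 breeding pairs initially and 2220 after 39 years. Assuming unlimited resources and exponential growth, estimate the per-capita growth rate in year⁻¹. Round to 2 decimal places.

From N(t) = N₀·e^(rt): e^(r·39) = 2220/347 = 6.3977.
r·39 = ln(6.3977) = 1.8559, so r = 1.8559/39 = 0.047588.

0.05 per year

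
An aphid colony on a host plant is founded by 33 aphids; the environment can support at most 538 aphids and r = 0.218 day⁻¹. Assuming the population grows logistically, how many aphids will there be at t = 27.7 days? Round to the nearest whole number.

A = (K − N₀)/N₀ = (538 − 33)/33 = 15.303.
N(t) = K/(1 + A·e^(−rt)) = 538/(1 + 15.303×e^(−0.218×27.7)).
e^(−6.039) = 0.0023849; denominator = 1 + 15.303×0.0023849 = 1.0365.
N = 538/1.0365 = 519.056.

519 aphids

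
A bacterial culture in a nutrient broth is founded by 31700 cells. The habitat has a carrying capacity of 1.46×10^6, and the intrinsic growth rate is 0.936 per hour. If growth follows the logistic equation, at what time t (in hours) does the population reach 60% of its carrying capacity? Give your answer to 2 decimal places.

A = (K − N₀)/N₀ = (1.46×10^6 − 31700)/31700 = 45.057.
Solve 1.46×10^6/(1 + 45.057·e^(−0.936t)) = 876000: 1 + 45.057·e^(−0.936t) = 1.6667, so e^(−0.936t) = 0.0147961.
−0.936·t = ln(0.0147961) = -4.2134, so t = 4.2134/0.936 = 4.5015.

4.50 hours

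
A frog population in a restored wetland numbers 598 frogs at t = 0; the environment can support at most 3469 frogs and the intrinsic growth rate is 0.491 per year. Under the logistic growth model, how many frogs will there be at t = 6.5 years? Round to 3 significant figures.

A = (K − N₀)/N₀ = (3469 − 598)/598 = 4.801.
N(t) = K/(1 + A·e^(−rt)) = 3469/(1 + 4.801×e^(−0.491×6.5)).
e^(−3.192) = 0.04111; denominator = 1 + 4.801×0.04111 = 1.1974.
N = 3469/1.1974 = 2897.18.

2900 frogs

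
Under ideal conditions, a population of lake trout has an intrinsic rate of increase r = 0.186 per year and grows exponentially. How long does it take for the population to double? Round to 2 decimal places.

3.73 years

Doubling time t_d = ln(2)/r = 0.6931/0.186 = 3.7266.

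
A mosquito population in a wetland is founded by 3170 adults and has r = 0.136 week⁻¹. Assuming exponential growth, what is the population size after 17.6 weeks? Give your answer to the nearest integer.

N(t) = N₀·e^(rt) = 3170 × e^(0.136×17.6) = 3170 × e^2.394.
e^2.394 ≈ 10.953, so N ≈ 3170 × 10.953 = 34720.5.

34721 adults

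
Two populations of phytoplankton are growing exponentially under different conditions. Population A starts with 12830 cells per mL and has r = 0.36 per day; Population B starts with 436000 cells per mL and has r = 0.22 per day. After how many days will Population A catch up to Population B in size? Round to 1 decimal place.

25.2 days

Set 12830·e^(0.36t) = 436000·e^(0.22t).
e^((0.36 − 0.22)t) = 436000/12830 → e^(0.14·t) = 33.983.
0.14·t = ln(33.983) = 3.5259, so t = 3.5259/0.14 = 25.185.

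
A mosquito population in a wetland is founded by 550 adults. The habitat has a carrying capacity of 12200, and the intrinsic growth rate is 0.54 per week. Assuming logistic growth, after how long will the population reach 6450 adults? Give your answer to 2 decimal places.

A = (K − N₀)/N₀ = (12200 − 550)/550 = 21.182.
Solve 12200/(1 + 21.182·e^(−0.54t)) = 6450: 1 + 21.182·e^(−0.54t) = 1.8915, so e^(−0.54t) = 0.0420867.
−0.54·t = ln(0.0420867) = -3.168, so t = 3.168/0.54 = 5.8667.

5.87 weeks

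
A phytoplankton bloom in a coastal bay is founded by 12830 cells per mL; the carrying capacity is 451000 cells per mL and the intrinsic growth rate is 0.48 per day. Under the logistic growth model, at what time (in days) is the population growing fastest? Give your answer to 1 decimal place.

7.4 days

Logistic growth is fastest at N = K/2 = 225500.
A = (K − N₀)/N₀ = 34.152. Set K/(1 + A·e^(−rt)) = K/2 → A·e^(−rt) = 1.
e^(−0.48t) = 1/34.152 = 0.0292809, so t = ln(34.152)/0.48 = 3.5308/0.48 = 7.3559.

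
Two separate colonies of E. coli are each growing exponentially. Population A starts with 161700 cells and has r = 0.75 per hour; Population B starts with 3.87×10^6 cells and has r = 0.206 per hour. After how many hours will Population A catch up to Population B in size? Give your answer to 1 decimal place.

5.8 hours

Set 161700·e^(0.75t) = 3.87×10^6·e^(0.206t).
e^((0.75 − 0.206)t) = 3.87×10^6/161700 → e^(0.544·t) = 23.933.
0.544·t = ln(23.933) = 3.1753, so t = 3.1753/0.544 = 5.8369.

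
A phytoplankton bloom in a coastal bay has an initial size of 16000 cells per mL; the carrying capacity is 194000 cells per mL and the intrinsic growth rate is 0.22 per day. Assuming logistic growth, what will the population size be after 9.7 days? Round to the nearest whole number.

A = (K − N₀)/N₀ = (194000 − 16000)/16000 = 11.125.
N(t) = K/(1 + A·e^(−rt)) = 194000/(1 + 11.125×e^(−0.22×9.7)).
e^(−2.134) = 0.11836; denominator = 1 + 11.125×0.11836 = 2.3168.
N = 194000/2.3168 = 83736.7.

83737 cells per mL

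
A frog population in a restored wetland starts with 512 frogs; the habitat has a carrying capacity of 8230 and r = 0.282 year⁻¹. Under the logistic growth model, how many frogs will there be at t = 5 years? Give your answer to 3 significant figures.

A = (K − N₀)/N₀ = (8230 − 512)/512 = 15.074.
N(t) = K/(1 + A·e^(−rt)) = 8230/(1 + 15.074×e^(−0.282×5)).
e^(−1.41) = 0.24414; denominator = 1 + 15.074×0.24414 = 4.6803.
N = 8230/4.6803 = 1758.45.

1760 frogs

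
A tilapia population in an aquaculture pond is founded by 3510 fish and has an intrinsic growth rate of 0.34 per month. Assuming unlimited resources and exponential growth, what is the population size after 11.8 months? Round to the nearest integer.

N(t) = N₀·e^(rt) = 3510 × e^(0.34×11.8) = 3510 × e^4.012.
e^4.012 ≈ 55.257, so N ≈ 3510 × 55.257 = 193953.

193953 fish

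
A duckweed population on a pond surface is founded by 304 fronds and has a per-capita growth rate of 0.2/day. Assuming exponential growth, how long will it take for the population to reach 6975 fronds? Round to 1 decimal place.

Set N₀·e^(rt) = 6975: e^(0.2·t) = 6975/304 = 22.944.
0.2·t = ln(22.944) = 3.1331, so t = 3.1331/0.2 = 15.665.

15.7 days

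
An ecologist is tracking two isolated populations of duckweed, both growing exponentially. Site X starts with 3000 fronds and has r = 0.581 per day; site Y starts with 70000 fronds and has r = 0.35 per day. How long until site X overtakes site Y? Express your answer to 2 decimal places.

Set 3000·e^(0.581t) = 70000·e^(0.35t).
e^((0.581 − 0.35)t) = 70000/3000 → e^(0.231·t) = 23.333.
0.231·t = ln(23.333) = 3.1499, so t = 3.1499/0.231 = 13.636.

13.64 days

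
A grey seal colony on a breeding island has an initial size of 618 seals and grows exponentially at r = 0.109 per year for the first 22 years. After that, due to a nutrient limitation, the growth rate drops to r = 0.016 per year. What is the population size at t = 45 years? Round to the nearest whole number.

9823 seals

Phase 1: N(22) = 618·e^(0.109×22) = 618·e^2.398 = 6798.71.
Phase 2 runs for 45 − 22 = 23 years at r = 0.016.
N(45) = 6798.71·e^(0.016×23) = 6798.71·e^0.368 = 9823.06.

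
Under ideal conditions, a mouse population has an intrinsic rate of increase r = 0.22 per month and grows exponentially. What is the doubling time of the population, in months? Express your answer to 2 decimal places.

Doubling time t_d = ln(2)/r = 0.6931/0.22 = 3.1507.

3.15 months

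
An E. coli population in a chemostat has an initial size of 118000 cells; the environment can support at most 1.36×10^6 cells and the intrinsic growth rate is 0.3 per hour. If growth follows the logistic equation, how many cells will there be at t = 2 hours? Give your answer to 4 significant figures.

A = (K − N₀)/N₀ = (1.36×10^6 − 118000)/118000 = 10.525.
N(t) = K/(1 + A·e^(−rt)) = 1.36×10^6/(1 + 10.525×e^(−0.3×2)).
e^(−0.6) = 0.54881; denominator = 1 + 10.525×0.54881 = 6.7765.
N = 1.36×10^6/6.7765 = 200694.

200700 cells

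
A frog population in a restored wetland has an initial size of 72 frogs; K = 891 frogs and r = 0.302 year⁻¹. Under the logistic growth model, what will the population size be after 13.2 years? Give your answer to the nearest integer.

736 frogs

A = (K − N₀)/N₀ = (891 − 72)/72 = 11.375.
N(t) = K/(1 + A·e^(−rt)) = 891/(1 + 11.375×e^(−0.302×13.2)).
e^(−3.986) = 0.018566; denominator = 1 + 11.375×0.018566 = 1.2112.
N = 891/1.2112 = 735.638.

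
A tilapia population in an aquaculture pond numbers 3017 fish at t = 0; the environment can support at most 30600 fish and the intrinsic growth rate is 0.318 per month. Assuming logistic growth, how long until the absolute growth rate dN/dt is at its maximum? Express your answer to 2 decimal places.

Logistic growth is fastest at N = K/2 = 15300.
A = (K − N₀)/N₀ = 9.1425. Set K/(1 + A·e^(−rt)) = K/2 → A·e^(−rt) = 1.
e^(−0.318t) = 1/9.1425 = 0.109379, so t = ln(9.1425)/0.318 = 2.2129/0.318 = 6.9589.

6.96 months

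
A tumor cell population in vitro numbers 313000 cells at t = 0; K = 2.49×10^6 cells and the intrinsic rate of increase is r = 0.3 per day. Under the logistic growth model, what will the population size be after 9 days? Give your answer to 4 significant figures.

1697000 cells

A = (K − N₀)/N₀ = (2.49×10^6 − 313000)/313000 = 6.9553.
N(t) = K/(1 + A·e^(−rt)) = 2.49×10^6/(1 + 6.9553×e^(−0.3×9)).
e^(−2.7) = 0.067206; denominator = 1 + 6.9553×0.067206 = 1.4674.
N = 2.49×10^6/1.4674 = 1.696841×10^6.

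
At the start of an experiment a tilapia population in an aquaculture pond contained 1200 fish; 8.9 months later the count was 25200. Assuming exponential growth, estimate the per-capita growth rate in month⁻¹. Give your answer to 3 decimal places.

0.342 per month

From N(t) = N₀·e^(rt): e^(r·8.9) = 25200/1200 = 21.
r·8.9 = ln(21) = 3.0445, so r = 3.0445/8.9 = 0.34208.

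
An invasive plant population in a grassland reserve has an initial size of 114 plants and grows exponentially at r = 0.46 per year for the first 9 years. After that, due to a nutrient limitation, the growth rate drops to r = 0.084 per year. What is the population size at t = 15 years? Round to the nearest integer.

Phase 1: N(9) = 114·e^(0.46×9) = 114·e^4.14 = 7159.52.
Phase 2 runs for 15 − 9 = 6 years at r = 0.084.
N(15) = 7159.52·e^(0.084×6) = 7159.52·e^0.504 = 11851.4.

11851 plants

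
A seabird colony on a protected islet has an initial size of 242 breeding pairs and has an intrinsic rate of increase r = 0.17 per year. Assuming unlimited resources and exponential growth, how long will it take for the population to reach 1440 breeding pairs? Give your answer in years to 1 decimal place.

10.5 years

Set N₀·e^(rt) = 1440: e^(0.17·t) = 1440/242 = 5.9504.
0.17·t = ln(5.9504) = 1.7835, so t = 1.7835/0.17 = 10.491.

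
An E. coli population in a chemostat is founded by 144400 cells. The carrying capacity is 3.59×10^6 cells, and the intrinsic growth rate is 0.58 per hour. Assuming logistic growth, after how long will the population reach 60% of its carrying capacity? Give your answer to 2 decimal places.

A = (K − N₀)/N₀ = (3.59×10^6 − 144400)/144400 = 23.861.
Solve 3.59×10^6/(1 + 23.861·e^(−0.58t)) = 2.154×10^6: 1 + 23.861·e^(−0.58t) = 1.6667, so e^(−0.58t) = 0.027939.
−0.58·t = ln(0.027939) = -3.5777, so t = 3.5777/0.58 = 6.1685.

6.17 hours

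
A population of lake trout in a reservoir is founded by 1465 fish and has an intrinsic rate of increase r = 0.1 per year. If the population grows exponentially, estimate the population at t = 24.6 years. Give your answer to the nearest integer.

17148 fish

N(t) = N₀·e^(rt) = 1465 × e^(0.1×24.6) = 1465 × e^2.46.
e^2.46 ≈ 11.705, so N ≈ 1465 × 11.705 = 17147.5.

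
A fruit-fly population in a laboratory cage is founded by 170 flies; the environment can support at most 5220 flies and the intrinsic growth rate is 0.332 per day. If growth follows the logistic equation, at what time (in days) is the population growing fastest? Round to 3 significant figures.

10.2 days

Logistic growth is fastest at N = K/2 = 2610.
A = (K − N₀)/N₀ = 29.706. Set K/(1 + A·e^(−rt)) = K/2 → A·e^(−rt) = 1.
e^(−0.332t) = 1/29.706 = 0.0336634, so t = ln(29.706)/0.332 = 3.3913/0.332 = 10.215.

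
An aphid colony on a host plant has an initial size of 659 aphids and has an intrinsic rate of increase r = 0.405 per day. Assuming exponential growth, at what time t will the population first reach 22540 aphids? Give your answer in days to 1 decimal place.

8.7 days

Set N₀·e^(rt) = 22540: e^(0.405·t) = 22540/659 = 34.203.
0.405·t = ln(34.203) = 3.5323, so t = 3.5323/0.405 = 8.7218.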